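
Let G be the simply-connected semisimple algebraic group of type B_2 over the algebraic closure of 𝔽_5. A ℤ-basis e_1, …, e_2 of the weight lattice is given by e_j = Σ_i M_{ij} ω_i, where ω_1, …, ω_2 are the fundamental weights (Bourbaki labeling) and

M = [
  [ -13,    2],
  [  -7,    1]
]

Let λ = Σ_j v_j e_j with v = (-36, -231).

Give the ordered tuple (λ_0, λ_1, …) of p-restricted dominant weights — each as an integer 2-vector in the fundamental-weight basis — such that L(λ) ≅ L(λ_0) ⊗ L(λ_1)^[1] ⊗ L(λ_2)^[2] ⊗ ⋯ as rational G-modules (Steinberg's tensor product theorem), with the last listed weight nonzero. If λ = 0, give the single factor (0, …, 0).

Compute c_i = Σ_j M_{ij} v_j with v = (-36, -231):
  c_1 = (-13)·(-36) + (2)·(-231) = 6
  c_2 = (-7)·(-36) + (1)·(-231) = 21
Base-5 expansion of each c_i:
  c_1 = 6 = 1·5^0 + 1·5^1
  c_2 = 21 = 1·5^0 + 4·5^1
p-restricted factor λ_0 = (1, 1)
p-restricted factor λ_1 = (1, 4)

((1, 1), (1, 4))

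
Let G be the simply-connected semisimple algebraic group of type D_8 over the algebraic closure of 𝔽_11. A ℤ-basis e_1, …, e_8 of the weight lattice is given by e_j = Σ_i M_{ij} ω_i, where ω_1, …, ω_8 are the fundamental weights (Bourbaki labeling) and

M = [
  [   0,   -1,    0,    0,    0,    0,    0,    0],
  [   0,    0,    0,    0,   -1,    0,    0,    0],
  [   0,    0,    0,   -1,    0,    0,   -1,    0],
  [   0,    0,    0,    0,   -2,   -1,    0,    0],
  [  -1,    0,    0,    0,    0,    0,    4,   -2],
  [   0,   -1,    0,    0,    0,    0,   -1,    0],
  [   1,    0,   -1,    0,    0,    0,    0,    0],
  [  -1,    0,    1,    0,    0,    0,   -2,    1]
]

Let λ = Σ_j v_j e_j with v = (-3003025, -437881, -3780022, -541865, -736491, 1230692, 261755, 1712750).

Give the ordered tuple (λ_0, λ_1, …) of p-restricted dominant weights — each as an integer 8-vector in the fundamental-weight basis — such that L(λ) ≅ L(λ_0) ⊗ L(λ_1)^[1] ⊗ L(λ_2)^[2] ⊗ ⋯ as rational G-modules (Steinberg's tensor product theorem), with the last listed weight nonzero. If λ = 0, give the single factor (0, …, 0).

((4, 8, 6, 4, 9, 5, 1, 7), (9, 7, 10, 4, 5, 6, 5, 10), (10, 3, 4, 0, 2, 3, 8, 7), (9, 3, 1, 6, 7, 0, 0, 1), (7, 6, 8, 5, 9, 1, 9, 6), (2, 4, 1, 1, 3, 1, 4, 2))

Change of basis e → ω: c = M·v where v = (-3003025, -437881, -3780022, -541865, -736491, 1230692, 261755, 1712750):
  c_1 = (0)·(-3003025) + (-1)·(-437881) + (0)·(-3780022) + (0)·(-541865) + (0)·(-736491) + (0)·(1230692) + (0)·(261755) + (0)·(1712750) = 437881
  c_2 = (0)·(-3003025) + (0)·(-437881) + (0)·(-3780022) + (0)·(-541865) + (-1)·(-736491) + (0)·(1230692) + (0)·(261755) + (0)·(1712750) = 736491
  c_3 = (0)·(-3003025) + (0)·(-437881) + (0)·(-3780022) + (-1)·(-541865) + (0)·(-736491) + (0)·(1230692) + (-1)·(261755) + (0)·(1712750) = 280110
  c_4 = (0)·(-3003025) + (0)·(-437881) + (0)·(-3780022) + (0)·(-541865) + (-2)·(-736491) + (-1)·(1230692) + (0)·(261755) + (0)·(1712750) = 242290
  c_5 = (-1)·(-3003025) + (0)·(-437881) + (0)·(-3780022) + (0)·(-541865) + (0)·(-736491) + (0)·(1230692) + (4)·(261755) + (-2)·(1712750) = 624545
  c_6 = (0)·(-3003025) + (-1)·(-437881) + (0)·(-3780022) + (0)·(-541865) + (0)·(-736491) + (0)·(1230692) + (-1)·(261755) + (0)·(1712750) = 176126
  c_7 = (1)·(-3003025) + (0)·(-437881) + (-1)·(-3780022) + (0)·(-541865) + (0)·(-736491) + (0)·(1230692) + (0)·(261755) + (0)·(1712750) = 776997
  c_8 = (-1)·(-3003025) + (0)·(-437881) + (1)·(-3780022) + (0)·(-541865) + (0)·(-736491) + (0)·(1230692) + (-2)·(261755) + (1)·(1712750) = 412243
Expand coordinatewise in base 11:
  c_1 = 437881 = 4·11^0 + 9·11^1 + 10·11^2 + 9·11^3 + 7·11^4 + 2·11^5
  c_2 = 736491 = 8·11^0 + 7·11^1 + 3·11^2 + 3·11^3 + 6·11^4 + 4·11^5
  c_3 = 280110 = 6·11^0 + 10·11^1 + 4·11^2 + 1·11^3 + 8·11^4 + 1·11^5
  c_4 = 242290 = 4·11^0 + 4·11^1 + 0·11^2 + 6·11^3 + 5·11^4 + 1·11^5
  c_5 = 624545 = 9·11^0 + 5·11^1 + 2·11^2 + 7·11^3 + 9·11^4 + 3·11^5
  c_6 = 176126 = 5·11^0 + 6·11^1 + 3·11^2 + 0·11^3 + 1·11^4 + 1·11^5
  c_7 = 776997 = 1·11^0 + 5·11^1 + 8·11^2 + 0·11^3 + 9·11^4 + 4·11^5
  c_8 = 412243 = 7·11^0 + 10·11^1 + 7·11^2 + 1·11^3 + 6·11^4 + 2·11^5
Factor λ_0 = (4, 8, 6, 4, 9, 5, 1, 7)
Factor λ_1 = (9, 7, 10, 4, 5, 6, 5, 10)
Factor λ_2 = (10, 3, 4, 0, 2, 3, 8, 7)
Factor λ_3 = (9, 3, 1, 6, 7, 0, 0, 1)
Factor λ_4 = (7, 6, 8, 5, 9, 1, 9, 6)
Factor λ_5 = (2, 4, 1, 1, 3, 1, 4, 2)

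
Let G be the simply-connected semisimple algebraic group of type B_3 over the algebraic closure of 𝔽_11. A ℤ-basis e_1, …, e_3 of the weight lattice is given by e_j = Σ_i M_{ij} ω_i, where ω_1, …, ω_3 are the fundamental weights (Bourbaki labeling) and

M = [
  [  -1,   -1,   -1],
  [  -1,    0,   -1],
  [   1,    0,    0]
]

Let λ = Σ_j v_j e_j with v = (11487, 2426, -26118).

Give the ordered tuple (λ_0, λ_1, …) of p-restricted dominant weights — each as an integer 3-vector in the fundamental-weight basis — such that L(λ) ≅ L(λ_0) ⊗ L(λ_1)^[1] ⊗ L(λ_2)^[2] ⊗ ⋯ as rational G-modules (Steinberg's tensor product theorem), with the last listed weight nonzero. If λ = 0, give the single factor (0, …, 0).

Converting to the ω-basis (c_i = row i of M dotted with v = (11487, 2426, -26118)):
  c_1 = (-1)·(11487) + (-1)·(2426) + (-1)·(-26118) = 12205
  c_2 = (-1)·(11487) + 0·2426 + (-1)·(-26118) = 14631
  c_3 = 1·11487 + 0·2426 + (0)·(-26118) = 11487
Base-11 expansion of each c_i:
  c_1 = 12205 = 6·11^0 + 9·11^1 + 1·11^2 + 9·11^3
  c_2 = 14631 = 1·11^0 + 10·11^1 + 10·11^2 + 10·11^3
  c_3 = 11487 = 3·11^0 + 10·11^1 + 6·11^2 + 8·11^3
p-restricted factor λ_0 = (6, 1, 3)
p-restricted factor λ_1 = (9, 10, 10)
p-restricted factor λ_2 = (1, 10, 6)
p-restricted factor λ_3 = (9, 10, 8)

((6, 1, 3), (9, 10, 10), (1, 10, 6), (9, 10, 8))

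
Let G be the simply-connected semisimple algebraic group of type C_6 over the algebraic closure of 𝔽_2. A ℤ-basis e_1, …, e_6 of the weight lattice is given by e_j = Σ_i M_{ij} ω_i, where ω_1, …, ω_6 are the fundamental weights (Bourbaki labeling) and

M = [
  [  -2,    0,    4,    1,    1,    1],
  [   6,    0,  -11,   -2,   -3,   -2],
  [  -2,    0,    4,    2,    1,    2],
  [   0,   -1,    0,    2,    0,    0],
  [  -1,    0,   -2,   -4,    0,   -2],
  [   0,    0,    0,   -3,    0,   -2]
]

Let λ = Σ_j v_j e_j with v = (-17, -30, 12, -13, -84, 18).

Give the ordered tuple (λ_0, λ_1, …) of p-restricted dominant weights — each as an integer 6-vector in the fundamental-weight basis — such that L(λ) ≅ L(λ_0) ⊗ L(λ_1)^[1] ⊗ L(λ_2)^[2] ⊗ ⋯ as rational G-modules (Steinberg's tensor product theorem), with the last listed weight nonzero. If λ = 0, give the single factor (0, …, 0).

((1, 0, 0, 0, 1, 1), (1, 0, 0, 0, 0, 1), (0, 0, 0, 1, 0, 0), (0, 1, 1, 0, 1, 0))

In the fundamental-weight basis, λ has coordinates c = M·v (v = (-17, -30, 12, -13, -84, 18)):
  c_1 = (-2)·(-17) + (0)·(-30) + 4·12 + (1)·(-13) + (1)·(-84) + 1·18 = 3
  c_2 = (6)·(-17) + (0)·(-30) + (-11)·(12) + (-2)·(-13) + (-3)·(-84) + (-2)·(18) = 8
  c_3 = (-2)·(-17) + (0)·(-30) + 4·12 + (2)·(-13) + (1)·(-84) + 2·18 = 8
  c_4 = (0)·(-17) + (-1)·(-30) + 0·12 + (2)·(-13) + (0)·(-84) + 0·18 = 4
  c_5 = (-1)·(-17) + (0)·(-30) + (-2)·(12) + (-4)·(-13) + (0)·(-84) + (-2)·(18) = 9
  c_6 = (0)·(-17) + (0)·(-30) + 0·12 + (-3)·(-13) + (0)·(-84) + (-2)·(18) = 3
p = 2; digits c_i = Σ_j d_{ij}·2^j, 0 ≤ d_{ij} < 2:
  c_1 = 3 = 1·2^0 + 1·2^1
  c_2 = 8 = 0·2^0 + 0·2^1 + 0·2^2 + 1·2^3
  c_3 = 8 = 0·2^0 + 0·2^1 + 0·2^2 + 1·2^3
  c_4 = 4 = 0·2^0 + 0·2^1 + 1·2^2
  c_5 = 9 = 1·2^0 + 0·2^1 + 0·2^2 + 1·2^3
  c_6 = 3 = 1·2^0 + 1·2^1
λ_0 = (1, 0, 0, 0, 1, 1)
λ_1 = (1, 0, 0, 0, 0, 1)
λ_2 = (0, 0, 0, 1, 0, 0)
λ_3 = (0, 1, 1, 0, 1, 0)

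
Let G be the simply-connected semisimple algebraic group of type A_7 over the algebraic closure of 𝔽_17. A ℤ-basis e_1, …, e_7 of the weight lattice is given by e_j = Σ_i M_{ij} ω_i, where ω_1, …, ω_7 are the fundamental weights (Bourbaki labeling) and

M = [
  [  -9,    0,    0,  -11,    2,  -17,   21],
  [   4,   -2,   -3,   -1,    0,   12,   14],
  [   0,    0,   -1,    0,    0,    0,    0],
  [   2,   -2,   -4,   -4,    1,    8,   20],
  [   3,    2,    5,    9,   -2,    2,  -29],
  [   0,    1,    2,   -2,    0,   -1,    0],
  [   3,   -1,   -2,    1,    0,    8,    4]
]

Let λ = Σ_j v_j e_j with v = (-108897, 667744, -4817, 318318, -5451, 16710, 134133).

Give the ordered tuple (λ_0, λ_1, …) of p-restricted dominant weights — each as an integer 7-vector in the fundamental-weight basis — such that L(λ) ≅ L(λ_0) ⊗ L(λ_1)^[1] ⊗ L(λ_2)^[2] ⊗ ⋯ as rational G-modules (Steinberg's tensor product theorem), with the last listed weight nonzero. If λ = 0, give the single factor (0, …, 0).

((5, 5, 6, 16, 10, 4, 6), (6, 15, 11, 7, 16, 8, 15), (1, 11, 16, 12, 13, 16, 12))

In the fundamental-weight basis, λ has coordinates c = M·v (v = (-108897, 667744, -4817, 318318, -5451, 16710, 134133)):
  c_1 = -9*-108897 + 0*667744 + 0*-4817 + -11*318318 + 2*-5451 + -17*16710 + 21*134133 = 396
  c_2 = 4*-108897 + -2*667744 + -3*-4817 + -1*318318 + 0*-5451 + 12*16710 + 14*134133 = 3439
  c_3 = 0*-108897 + 0*667744 + -1*-4817 + 0*318318 + 0*-5451 + 0*16710 + 0*134133 = 4817
  c_4 = 2*-108897 + -2*667744 + -4*-4817 + -4*318318 + 1*-5451 + 8*16710 + 20*134133 = 3603
  c_5 = 3*-108897 + 2*667744 + 5*-4817 + 9*318318 + -2*-5451 + 2*16710 + -29*134133 = 4039
  c_6 = 0*-108897 + 1*667744 + 2*-4817 + -2*318318 + 0*-5451 + -1*16710 + 0*134133 = 4764
  c_7 = 3*-108897 + -1*667744 + -2*-4817 + 1*318318 + 0*-5451 + 8*16710 + 4*134133 = 3729
Base-17 expansion of each c_i:
  c_1 = 396 = 5·17^0 + 6·17^1 + 1·17^2
  c_2 = 3439 = 5·17^0 + 15·17^1 + 11·17^2
  c_3 = 4817 = 6·17^0 + 11·17^1 + 16·17^2
  c_4 = 3603 = 16·17^0 + 7·17^1 + 12·17^2
  c_5 = 4039 = 10·17^0 + 16·17^1 + 13·17^2
  c_6 = 4764 = 4·17^0 + 8·17^1 + 16·17^2
  c_7 = 3729 = 6·17^0 + 15·17^1 + 12·17^2
λ_0 = (5, 5, 6, 16, 10, 4, 6)
λ_1 = (6, 15, 11, 7, 16, 8, 15)
λ_2 = (1, 11, 16, 12, 13, 16, 12)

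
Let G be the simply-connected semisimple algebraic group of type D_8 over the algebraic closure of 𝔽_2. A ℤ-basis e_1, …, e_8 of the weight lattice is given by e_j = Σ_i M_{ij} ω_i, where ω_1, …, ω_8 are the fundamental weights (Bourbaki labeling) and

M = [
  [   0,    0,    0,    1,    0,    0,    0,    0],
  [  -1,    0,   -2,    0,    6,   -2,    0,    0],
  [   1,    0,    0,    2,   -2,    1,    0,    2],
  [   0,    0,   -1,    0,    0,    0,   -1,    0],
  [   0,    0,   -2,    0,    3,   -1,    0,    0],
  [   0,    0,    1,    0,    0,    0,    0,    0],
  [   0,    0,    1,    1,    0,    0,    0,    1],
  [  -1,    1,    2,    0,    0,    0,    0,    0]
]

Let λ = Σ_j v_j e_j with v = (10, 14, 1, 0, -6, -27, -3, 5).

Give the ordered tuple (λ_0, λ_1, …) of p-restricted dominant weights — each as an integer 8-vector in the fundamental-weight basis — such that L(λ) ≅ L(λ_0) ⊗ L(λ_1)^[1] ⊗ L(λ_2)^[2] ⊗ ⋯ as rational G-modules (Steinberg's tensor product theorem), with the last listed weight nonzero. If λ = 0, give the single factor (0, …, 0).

((0, 0, 1, 0, 1, 1, 0, 0), (0, 1, 0, 1, 1, 0, 1, 1), (0, 1, 1, 0, 1, 0, 1, 1))

Change of basis e → ω: c = M·v where v = (10, 14, 1, 0, -6, -27, -3, 5):
  c_1 = 0*10 + 0*14 + 0*1 + 1*0 + 0*-6 + 0*-27 + 0*-3 + 0*5 = 0
  c_2 = -1*10 + 0*14 + -2*1 + 0*0 + 6*-6 + -2*-27 + 0*-3 + 0*5 = 6
  c_3 = 1*10 + 0*14 + 0*1 + 2*0 + -2*-6 + 1*-27 + 0*-3 + 2*5 = 5
  c_4 = 0*10 + 0*14 + -1*1 + 0*0 + 0*-6 + 0*-27 + -1*-3 + 0*5 = 2
  c_5 = 0*10 + 0*14 + -2*1 + 0*0 + 3*-6 + -1*-27 + 0*-3 + 0*5 = 7
  c_6 = 0*10 + 0*14 + 1*1 + 0*0 + 0*-6 + 0*-27 + 0*-3 + 0*5 = 1
  c_7 = 0*10 + 0*14 + 1*1 + 1*0 + 0*-6 + 0*-27 + 0*-3 + 1*5 = 6
  c_8 = -1*10 + 1*14 + 2*1 + 0*0 + 0*-6 + 0*-27 + 0*-3 + 0*5 = 6
Writing each c_i in base p = 2:
  c_1 = 0
  c_2 = 6 = 0·2^0 + 1·2^1 + 1·2^2
  c_3 = 5 = 1·2^0 + 0·2^1 + 1·2^2
  c_4 = 2 = 0·2^0 + 1·2^1
  c_5 = 7 = 1·2^0 + 1·2^1 + 1·2^2
  c_6 = 1 = 1·2^0
  c_7 = 6 = 0·2^0 + 1·2^1 + 1·2^2
  c_8 = 6 = 0·2^0 + 1·2^1 + 1·2^2
λ_0 = (0, 0, 1, 0, 1, 1, 0, 0)
λ_1 = (0, 1, 0, 1, 1, 0, 1, 1)
λ_2 = (0, 1, 1, 0, 1, 0, 1, 1)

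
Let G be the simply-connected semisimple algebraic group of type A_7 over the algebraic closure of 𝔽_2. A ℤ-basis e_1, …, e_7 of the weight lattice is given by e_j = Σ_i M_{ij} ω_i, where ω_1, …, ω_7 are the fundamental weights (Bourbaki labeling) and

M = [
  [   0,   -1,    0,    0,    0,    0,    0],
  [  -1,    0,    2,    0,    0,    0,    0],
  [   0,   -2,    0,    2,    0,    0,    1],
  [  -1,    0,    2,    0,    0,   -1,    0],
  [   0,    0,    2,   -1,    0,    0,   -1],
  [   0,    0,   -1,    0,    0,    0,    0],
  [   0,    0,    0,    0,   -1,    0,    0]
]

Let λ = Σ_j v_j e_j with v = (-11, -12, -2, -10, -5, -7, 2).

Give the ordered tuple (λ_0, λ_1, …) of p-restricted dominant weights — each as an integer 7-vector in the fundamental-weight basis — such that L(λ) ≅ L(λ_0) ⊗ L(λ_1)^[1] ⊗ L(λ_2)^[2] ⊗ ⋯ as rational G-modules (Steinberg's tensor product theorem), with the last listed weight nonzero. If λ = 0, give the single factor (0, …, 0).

Compute c_i = Σ_j M_{ij} v_j with v = (-11, -12, -2, -10, -5, -7, 2):
  c_1 = (0)·(-11) + (-1)·(-12) + (0)·(-2) + (0)·(-10) + (0)·(-5) + (0)·(-7) + (0)·(2) = 12
  c_2 = (-1)·(-11) + (0)·(-12) + (2)·(-2) + (0)·(-10) + (0)·(-5) + (0)·(-7) + (0)·(2) = 7
  c_3 = (0)·(-11) + (-2)·(-12) + (0)·(-2) + (2)·(-10) + (0)·(-5) + (0)·(-7) + (1)·(2) = 6
  c_4 = (-1)·(-11) + (0)·(-12) + (2)·(-2) + (0)·(-10) + (0)·(-5) + (-1)·(-7) + (0)·(2) = 14
  c_5 = (0)·(-11) + (0)·(-12) + (2)·(-2) + (-1)·(-10) + (0)·(-5) + (0)·(-7) + (-1)·(2) = 4
  c_6 = (0)·(-11) + (0)·(-12) + (-1)·(-2) + (0)·(-10) + (0)·(-5) + (0)·(-7) + (0)·(2) = 2
  c_7 = (0)·(-11) + (0)·(-12) + (0)·(-2) + (0)·(-10) + (-1)·(-5) + (0)·(-7) + (0)·(2) = 5
Base-2 expansion of each c_i:
  c_1 = 12 = 0·2^0 + 0·2^1 + 1·2^2 + 1·2^3
  c_2 = 7 = 1·2^0 + 1·2^1 + 1·2^2
  c_3 = 6 = 0·2^0 + 1·2^1 + 1·2^2
  c_4 = 14 = 0·2^0 + 1·2^1 + 1·2^2 + 1·2^3
  c_5 = 4 = 0·2^0 + 0·2^1 + 1·2^2
  c_6 = 2 = 0·2^0 + 1·2^1
  c_7 = 5 = 1·2^0 + 0·2^1 + 1·2^2
λ_0 = (0, 1, 0, 0, 0, 0, 1)
λ_1 = (0, 1, 1, 1, 0, 1, 0)
λ_2 = (1, 1, 1, 1, 1, 0, 1)
λ_3 = (1, 0, 0, 1, 0, 0, 0)

((0, 1, 0, 0, 0, 0, 1), (0, 1, 1, 1, 0, 1, 0), (1, 1, 1, 1, 1, 0, 1), (1, 0, 0, 1, 0, 0, 0))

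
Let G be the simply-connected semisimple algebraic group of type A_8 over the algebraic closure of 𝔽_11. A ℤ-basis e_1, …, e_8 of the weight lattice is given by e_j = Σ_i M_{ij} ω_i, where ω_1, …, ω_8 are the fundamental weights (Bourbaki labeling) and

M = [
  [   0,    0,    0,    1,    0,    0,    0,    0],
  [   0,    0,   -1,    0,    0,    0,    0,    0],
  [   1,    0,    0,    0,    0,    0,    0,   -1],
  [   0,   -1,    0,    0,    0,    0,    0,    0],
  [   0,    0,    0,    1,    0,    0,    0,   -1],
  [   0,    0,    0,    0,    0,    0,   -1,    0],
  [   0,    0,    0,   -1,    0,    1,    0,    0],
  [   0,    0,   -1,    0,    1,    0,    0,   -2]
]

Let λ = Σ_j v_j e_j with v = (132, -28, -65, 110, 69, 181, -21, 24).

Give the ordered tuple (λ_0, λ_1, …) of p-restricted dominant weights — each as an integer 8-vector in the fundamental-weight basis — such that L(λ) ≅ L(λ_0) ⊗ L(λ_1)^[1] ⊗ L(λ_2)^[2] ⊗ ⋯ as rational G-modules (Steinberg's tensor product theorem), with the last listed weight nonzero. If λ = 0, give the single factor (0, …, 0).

ω-coordinates c = M·v, v = (132, -28, -65, 110, 69, 181, -21, 24):
  c_1 = 0·132 + (0)·(-28) + (0)·(-65) + 1·110 + 0·69 + 0·181 + (0)·(-21) + 0·24 = 110
  c_2 = 0·132 + (0)·(-28) + (-1)·(-65) + 0·110 + 0·69 + 0·181 + (0)·(-21) + 0·24 = 65
  c_3 = 1·132 + (0)·(-28) + (0)·(-65) + 0·110 + 0·69 + 0·181 + (0)·(-21) + (-1)·(24) = 108
  c_4 = 0·132 + (-1)·(-28) + (0)·(-65) + 0·110 + 0·69 + 0·181 + (0)·(-21) + 0·24 = 28
  c_5 = 0·132 + (0)·(-28) + (0)·(-65) + 1·110 + 0·69 + 0·181 + (0)·(-21) + (-1)·(24) = 86
  c_6 = 0·132 + (0)·(-28) + (0)·(-65) + 0·110 + 0·69 + 0·181 + (-1)·(-21) + 0·24 = 21
  c_7 = 0·132 + (0)·(-28) + (0)·(-65) + (-1)·(110) + 0·69 + 1·181 + (0)·(-21) + 0·24 = 71
  c_8 = 0·132 + (0)·(-28) + (-1)·(-65) + 0·110 + 1·69 + 0·181 + (0)·(-21) + (-2)·(24) = 86
Expand coordinatewise in base 11:
  c_1 = 110 = 0·11^0 + 10·11^1
  c_2 = 65 = 10·11^0 + 5·11^1
  c_3 = 108 = 9·11^0 + 9·11^1
  c_4 = 28 = 6·11^0 + 2·11^1
  c_5 = 86 = 9·11^0 + 7·11^1
  c_6 = 21 = 10·11^0 + 1·11^1
  c_7 = 71 = 5·11^0 + 6·11^1
  c_8 = 86 = 9·11^0 + 7·11^1
Factor λ_0 = (0, 10, 9, 6, 9, 10, 5, 9)
Factor λ_1 = (10, 5, 9, 2, 7, 1, 6, 7)

((0, 10, 9, 6, 9, 10, 5, 9), (10, 5, 9, 2, 7, 1, 6, 7))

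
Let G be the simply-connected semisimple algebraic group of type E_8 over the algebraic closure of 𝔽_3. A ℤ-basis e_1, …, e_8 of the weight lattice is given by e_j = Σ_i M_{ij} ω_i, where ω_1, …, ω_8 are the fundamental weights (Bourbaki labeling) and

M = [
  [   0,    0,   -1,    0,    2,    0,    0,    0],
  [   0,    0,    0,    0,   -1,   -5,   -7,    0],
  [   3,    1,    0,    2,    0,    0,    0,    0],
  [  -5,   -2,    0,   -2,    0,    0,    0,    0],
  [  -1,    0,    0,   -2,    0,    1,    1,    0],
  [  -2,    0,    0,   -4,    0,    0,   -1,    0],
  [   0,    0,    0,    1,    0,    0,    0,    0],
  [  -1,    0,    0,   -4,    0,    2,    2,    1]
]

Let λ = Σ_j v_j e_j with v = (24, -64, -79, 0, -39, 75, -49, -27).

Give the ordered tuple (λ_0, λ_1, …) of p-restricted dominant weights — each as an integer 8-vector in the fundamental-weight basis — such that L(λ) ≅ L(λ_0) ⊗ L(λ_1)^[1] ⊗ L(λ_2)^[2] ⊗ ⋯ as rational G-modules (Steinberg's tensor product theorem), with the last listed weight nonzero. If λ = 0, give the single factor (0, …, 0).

((1, 1, 2, 2, 2, 1, 0, 1), (0, 2, 2, 2, 0, 0, 0, 0))

Compute c_i = Σ_j M_{ij} v_j with v = (24, -64, -79, 0, -39, 75, -49, -27):
  c_1 = 0·24 + (0)·(-64) + (-1)·(-79) + 0·0 + (2)·(-39) + 0·75 + (0)·(-49) + (0)·(-27) = 1
  c_2 = 0·24 + (0)·(-64) + (0)·(-79) + 0·0 + (-1)·(-39) + (-5)·(75) + (-7)·(-49) + (0)·(-27) = 7
  c_3 = 3·24 + (1)·(-64) + (0)·(-79) + 2·0 + (0)·(-39) + 0·75 + (0)·(-49) + (0)·(-27) = 8
  c_4 = (-5)·(24) + (-2)·(-64) + (0)·(-79) + (-2)·(0) + (0)·(-39) + 0·75 + (0)·(-49) + (0)·(-27) = 8
  c_5 = (-1)·(24) + (0)·(-64) + (0)·(-79) + (-2)·(0) + (0)·(-39) + 1·75 + (1)·(-49) + (0)·(-27) = 2
  c_6 = (-2)·(24) + (0)·(-64) + (0)·(-79) + (-4)·(0) + (0)·(-39) + 0·75 + (-1)·(-49) + (0)·(-27) = 1
  c_7 = 0·24 + (0)·(-64) + (0)·(-79) + 1·0 + (0)·(-39) + 0·75 + (0)·(-49) + (0)·(-27) = 0
  c_8 = (-1)·(24) + (0)·(-64) + (0)·(-79) + (-4)·(0) + (0)·(-39) + 2·75 + (2)·(-49) + (1)·(-27) = 1
Writing each c_i in base p = 3:
  c_1 = 1 = 1·3^0
  c_2 = 7 = 1·3^0 + 2·3^1
  c_3 = 8 = 2·3^0 + 2·3^1
  c_4 = 8 = 2·3^0 + 2·3^1
  c_5 = 2 = 2·3^0
  c_6 = 1 = 1·3^0
  c_7 = 0
  c_8 = 1 = 1·3^0
Factor λ_0 = (1, 1, 2, 2, 2, 1, 0, 1)
Factor λ_1 = (0, 2, 2, 2, 0, 0, 0, 0)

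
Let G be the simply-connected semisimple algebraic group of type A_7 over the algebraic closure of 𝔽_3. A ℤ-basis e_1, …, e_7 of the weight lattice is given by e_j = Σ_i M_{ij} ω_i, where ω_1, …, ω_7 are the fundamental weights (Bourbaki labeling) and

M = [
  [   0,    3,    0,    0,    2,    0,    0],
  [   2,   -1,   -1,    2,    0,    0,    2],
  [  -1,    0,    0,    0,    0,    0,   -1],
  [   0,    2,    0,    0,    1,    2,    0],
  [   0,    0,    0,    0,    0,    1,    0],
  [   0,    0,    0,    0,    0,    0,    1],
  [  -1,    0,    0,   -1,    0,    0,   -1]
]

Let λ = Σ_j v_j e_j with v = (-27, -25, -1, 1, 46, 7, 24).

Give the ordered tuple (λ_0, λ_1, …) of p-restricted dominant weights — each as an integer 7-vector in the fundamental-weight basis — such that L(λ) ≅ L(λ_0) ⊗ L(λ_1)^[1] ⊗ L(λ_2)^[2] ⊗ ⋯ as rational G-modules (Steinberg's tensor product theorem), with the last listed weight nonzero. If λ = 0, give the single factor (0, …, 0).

((2, 1, 0, 1, 1, 0, 2), (2, 1, 1, 0, 2, 2, 0), (1, 2, 0, 1, 0, 2, 0))

ω-coordinates c = M·v, v = (-27, -25, -1, 1, 46, 7, 24):
  c_1 = (0)·(-27) + (3)·(-25) + (0)·(-1) + (0)·(1) + (2)·(46) + (0)·(7) + (0)·(24) = 17
  c_2 = (2)·(-27) + (-1)·(-25) + (-1)·(-1) + (2)·(1) + (0)·(46) + (0)·(7) + (2)·(24) = 22
  c_3 = (-1)·(-27) + (0)·(-25) + (0)·(-1) + (0)·(1) + (0)·(46) + (0)·(7) + (-1)·(24) = 3
  c_4 = (0)·(-27) + (2)·(-25) + (0)·(-1) + (0)·(1) + (1)·(46) + (2)·(7) + (0)·(24) = 10
  c_5 = (0)·(-27) + (0)·(-25) + (0)·(-1) + (0)·(1) + (0)·(46) + (1)·(7) + (0)·(24) = 7
  c_6 = (0)·(-27) + (0)·(-25) + (0)·(-1) + (0)·(1) + (0)·(46) + (0)·(7) + (1)·(24) = 24
  c_7 = (-1)·(-27) + (0)·(-25) + (0)·(-1) + (-1)·(1) + (0)·(46) + (0)·(7) + (-1)·(24) = 2
Base-3 expansion of each c_i:
  c_1 = 17 = 2·3^0 + 2·3^1 + 1·3^2
  c_2 = 22 = 1·3^0 + 1·3^1 + 2·3^2
  c_3 = 3 = 0·3^0 + 1·3^1
  c_4 = 10 = 1·3^0 + 0·3^1 + 1·3^2
  c_5 = 7 = 1·3^0 + 2·3^1
  c_6 = 24 = 0·3^0 + 2·3^1 + 2·3^2
  c_7 = 2 = 2·3^0
λ_0 = (2, 1, 0, 1, 1, 0, 2)
λ_1 = (2, 1, 1, 0, 2, 2, 0)
λ_2 = (1, 2, 0, 1, 0, 2, 0)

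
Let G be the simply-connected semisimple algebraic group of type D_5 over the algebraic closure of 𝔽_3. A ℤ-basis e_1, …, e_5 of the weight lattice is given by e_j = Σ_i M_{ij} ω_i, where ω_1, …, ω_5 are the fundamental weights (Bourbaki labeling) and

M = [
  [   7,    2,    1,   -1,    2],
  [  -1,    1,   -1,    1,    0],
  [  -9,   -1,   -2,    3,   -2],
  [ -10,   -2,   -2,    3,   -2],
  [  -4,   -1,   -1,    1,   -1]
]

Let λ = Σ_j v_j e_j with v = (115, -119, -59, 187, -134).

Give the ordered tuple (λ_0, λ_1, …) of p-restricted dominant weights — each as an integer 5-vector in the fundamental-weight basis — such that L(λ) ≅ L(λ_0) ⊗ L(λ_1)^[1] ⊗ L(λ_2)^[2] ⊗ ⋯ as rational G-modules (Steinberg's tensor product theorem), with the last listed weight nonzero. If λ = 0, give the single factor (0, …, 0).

In the fundamental-weight basis, λ has coordinates c = M·v (v = (115, -119, -59, 187, -134)):
  c_1 = 7·115 + (2)·(-119) + (1)·(-59) + (-1)·(187) + (2)·(-134) = 53
  c_2 = (-1)·(115) + (1)·(-119) + (-1)·(-59) + 1·187 + (0)·(-134) = 12
  c_3 = (-9)·(115) + (-1)·(-119) + (-2)·(-59) + 3·187 + (-2)·(-134) = 31
  c_4 = (-10)·(115) + (-2)·(-119) + (-2)·(-59) + 3·187 + (-2)·(-134) = 35
  c_5 = (-4)·(115) + (-1)·(-119) + (-1)·(-59) + 1·187 + (-1)·(-134) = 39
p = 3; digits c_i = Σ_j d_{ij}·3^j, 0 ≤ d_{ij} < 3:
  c_1 = 53 = 2·3^0 + 2·3^1 + 2·3^2 + 1·3^3
  c_2 = 12 = 0·3^0 + 1·3^1 + 1·3^2
  c_3 = 31 = 1·3^0 + 1·3^1 + 0·3^2 + 1·3^3
  c_4 = 35 = 2·3^0 + 2·3^1 + 0·3^2 + 1·3^3
  c_5 = 39 = 0·3^0 + 1·3^1 + 1·3^2 + 1·3^3
λ_0 = (2, 0, 1, 2, 0)
λ_1 = (2, 1, 1, 2, 1)
λ_2 = (2, 1, 0, 0, 1)
λ_3 = (1, 0, 1, 1, 1)

((2, 0, 1, 2, 0), (2, 1, 1, 2, 1), (2, 1, 0, 0, 1), (1, 0, 1, 1, 1))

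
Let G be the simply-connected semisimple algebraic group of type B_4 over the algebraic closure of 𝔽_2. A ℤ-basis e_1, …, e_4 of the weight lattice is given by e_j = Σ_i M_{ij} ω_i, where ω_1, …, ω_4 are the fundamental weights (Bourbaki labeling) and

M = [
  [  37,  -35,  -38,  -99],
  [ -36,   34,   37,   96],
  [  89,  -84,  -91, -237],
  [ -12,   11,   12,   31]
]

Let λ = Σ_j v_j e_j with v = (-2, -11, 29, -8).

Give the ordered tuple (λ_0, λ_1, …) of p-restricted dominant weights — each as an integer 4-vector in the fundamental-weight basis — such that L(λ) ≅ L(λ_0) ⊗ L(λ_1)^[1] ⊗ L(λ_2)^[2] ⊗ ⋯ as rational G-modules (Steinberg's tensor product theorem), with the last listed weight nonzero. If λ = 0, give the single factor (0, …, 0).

((1, 1, 1, 1), (0, 1, 1, 1))

Change of basis e → ω: c = M·v where v = (-2, -11, 29, -8):
  c_1 = (37)·(-2) + (-35)·(-11) + (-38)·(29) + (-99)·(-8) = 1
  c_2 = (-36)·(-2) + (34)·(-11) + 37·29 + (96)·(-8) = 3
  c_3 = (89)·(-2) + (-84)·(-11) + (-91)·(29) + (-237)·(-8) = 3
  c_4 = (-12)·(-2) + (11)·(-11) + 12·29 + (31)·(-8) = 3
p = 2; digits c_i = Σ_j d_{ij}·2^j, 0 ≤ d_{ij} < 2:
  c_1 = 1 = 1·2^0
  c_2 = 3 = 1·2^0 + 1·2^1
  c_3 = 3 = 1·2^0 + 1·2^1
  c_4 = 3 = 1·2^0 + 1·2^1
p-restricted factor λ_0 = (1, 1, 1, 1)
p-restricted factor λ_1 = (0, 1, 1, 1)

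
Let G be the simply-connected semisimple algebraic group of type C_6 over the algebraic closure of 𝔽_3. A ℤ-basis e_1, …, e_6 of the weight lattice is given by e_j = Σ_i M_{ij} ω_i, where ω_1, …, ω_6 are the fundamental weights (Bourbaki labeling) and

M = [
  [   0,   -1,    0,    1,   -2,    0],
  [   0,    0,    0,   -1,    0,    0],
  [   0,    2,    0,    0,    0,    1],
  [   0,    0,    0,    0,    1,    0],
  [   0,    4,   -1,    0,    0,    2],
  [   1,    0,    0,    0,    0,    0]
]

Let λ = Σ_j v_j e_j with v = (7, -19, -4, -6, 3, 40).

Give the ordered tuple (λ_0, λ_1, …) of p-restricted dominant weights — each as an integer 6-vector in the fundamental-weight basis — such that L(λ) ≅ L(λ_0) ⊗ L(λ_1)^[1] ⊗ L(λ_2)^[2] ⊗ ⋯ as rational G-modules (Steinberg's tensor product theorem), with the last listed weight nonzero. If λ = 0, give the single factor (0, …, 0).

Compute c_i = Σ_j M_{ij} v_j with v = (7, -19, -4, -6, 3, 40):
  c_1 = 0·7 + (-1)·(-19) + (0)·(-4) + (1)·(-6) + (-2)·(3) + 0·40 = 7
  c_2 = 0·7 + (0)·(-19) + (0)·(-4) + (-1)·(-6) + 0·3 + 0·40 = 6
  c_3 = 0·7 + (2)·(-19) + (0)·(-4) + (0)·(-6) + 0·3 + 1·40 = 2
  c_4 = 0·7 + (0)·(-19) + (0)·(-4) + (0)·(-6) + 1·3 + 0·40 = 3
  c_5 = 0·7 + (4)·(-19) + (-1)·(-4) + (0)·(-6) + 0·3 + 2·40 = 8
  c_6 = 1·7 + (0)·(-19) + (0)·(-4) + (0)·(-6) + 0·3 + 0·40 = 7
Expand coordinatewise in base 3:
  c_1 = 7 = 1·3^0 + 2·3^1
  c_2 = 6 = 0·3^0 + 2·3^1
  c_3 = 2 = 2·3^0
  c_4 = 3 = 0·3^0 + 1·3^1
  c_5 = 8 = 2·3^0 + 2·3^1
  c_6 = 7 = 1·3^0 + 2·3^1
p-restricted factor λ_0 = (1, 0, 2, 0, 2, 1)
p-restricted factor λ_1 = (2, 2, 0, 1, 2, 2)

((1, 0, 2, 0, 2, 1), (2, 2, 0, 1, 2, 2))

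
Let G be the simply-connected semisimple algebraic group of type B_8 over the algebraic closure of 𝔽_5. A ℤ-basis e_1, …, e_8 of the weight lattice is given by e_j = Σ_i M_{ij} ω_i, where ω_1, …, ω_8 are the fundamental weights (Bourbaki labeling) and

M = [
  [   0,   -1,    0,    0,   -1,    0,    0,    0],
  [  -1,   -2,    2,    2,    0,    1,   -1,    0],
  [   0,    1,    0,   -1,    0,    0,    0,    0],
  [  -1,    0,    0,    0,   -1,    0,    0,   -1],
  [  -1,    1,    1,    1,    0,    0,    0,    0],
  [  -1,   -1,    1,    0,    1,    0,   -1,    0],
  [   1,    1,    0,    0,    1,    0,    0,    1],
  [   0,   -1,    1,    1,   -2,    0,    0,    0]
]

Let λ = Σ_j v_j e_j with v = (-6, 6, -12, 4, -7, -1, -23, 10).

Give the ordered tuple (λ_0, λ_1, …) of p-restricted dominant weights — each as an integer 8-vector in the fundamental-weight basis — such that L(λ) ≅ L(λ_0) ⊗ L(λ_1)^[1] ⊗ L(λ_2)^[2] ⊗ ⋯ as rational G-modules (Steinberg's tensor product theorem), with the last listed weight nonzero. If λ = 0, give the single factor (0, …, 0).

((1, 0, 2, 3, 4, 4, 3, 0),)

Change of basis e → ω: c = M·v where v = (-6, 6, -12, 4, -7, -1, -23, 10):
  c_1 = (0)·(-6) + (-1)·(6) + (0)·(-12) + (0)·(4) + (-1)·(-7) + (0)·(-1) + (0)·(-23) + (0)·(10) = 1
  c_2 = (-1)·(-6) + (-2)·(6) + (2)·(-12) + (2)·(4) + (0)·(-7) + (1)·(-1) + (-1)·(-23) + (0)·(10) = 0
  c_3 = (0)·(-6) + (1)·(6) + (0)·(-12) + (-1)·(4) + (0)·(-7) + (0)·(-1) + (0)·(-23) + (0)·(10) = 2
  c_4 = (-1)·(-6) + (0)·(6) + (0)·(-12) + (0)·(4) + (-1)·(-7) + (0)·(-1) + (0)·(-23) + (-1)·(10) = 3
  c_5 = (-1)·(-6) + (1)·(6) + (1)·(-12) + (1)·(4) + (0)·(-7) + (0)·(-1) + (0)·(-23) + (0)·(10) = 4
  c_6 = (-1)·(-6) + (-1)·(6) + (1)·(-12) + (0)·(4) + (1)·(-7) + (0)·(-1) + (-1)·(-23) + (0)·(10) = 4
  c_7 = (1)·(-6) + (1)·(6) + (0)·(-12) + (0)·(4) + (1)·(-7) + (0)·(-1) + (0)·(-23) + (1)·(10) = 3
  c_8 = (0)·(-6) + (-1)·(6) + (1)·(-12) + (1)·(4) + (-2)·(-7) + (0)·(-1) + (0)·(-23) + (0)·(10) = 0
p = 5; digits c_i = Σ_j d_{ij}·5^j, 0 ≤ d_{ij} < 5:
  c_1 = 1 = 1·5^0
  c_2 = 0
  c_3 = 2 = 2·5^0
  c_4 = 3 = 3·5^0
  c_5 = 4 = 4·5^0
  c_6 = 4 = 4·5^0
  c_7 = 3 = 3·5^0
  c_8 = 0
λ_0 = (1, 0, 2, 3, 4, 4, 3, 0)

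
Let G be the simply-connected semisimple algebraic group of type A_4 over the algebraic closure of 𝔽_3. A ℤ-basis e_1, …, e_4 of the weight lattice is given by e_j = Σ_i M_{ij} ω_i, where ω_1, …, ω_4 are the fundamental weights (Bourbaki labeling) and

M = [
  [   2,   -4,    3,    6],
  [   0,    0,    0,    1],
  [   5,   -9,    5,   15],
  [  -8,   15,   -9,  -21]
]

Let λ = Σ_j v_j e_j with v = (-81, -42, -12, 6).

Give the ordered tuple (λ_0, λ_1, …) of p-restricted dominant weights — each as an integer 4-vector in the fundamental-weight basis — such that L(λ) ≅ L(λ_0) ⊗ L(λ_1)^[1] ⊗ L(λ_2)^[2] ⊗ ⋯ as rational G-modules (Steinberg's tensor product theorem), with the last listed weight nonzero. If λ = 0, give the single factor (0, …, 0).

((0, 0, 0, 0), (2, 2, 1, 0))

ω-coordinates c = M·v, v = (-81, -42, -12, 6):
  c_1 = (2)·(-81) + (-4)·(-42) + (3)·(-12) + 6·6 = 6
  c_2 = (0)·(-81) + (0)·(-42) + (0)·(-12) + 1·6 = 6
  c_3 = (5)·(-81) + (-9)·(-42) + (5)·(-12) + 15·6 = 3
  c_4 = (-8)·(-81) + (15)·(-42) + (-9)·(-12) + (-21)·(6) = 0
Expand coordinatewise in base 3:
  c_1 = 6 = 0·3^0 + 2·3^1
  c_2 = 6 = 0·3^0 + 2·3^1
  c_3 = 3 = 0·3^0 + 1·3^1
  c_4 = 0
λ_0 = (0, 0, 0, 0)
λ_1 = (2, 2, 1, 0)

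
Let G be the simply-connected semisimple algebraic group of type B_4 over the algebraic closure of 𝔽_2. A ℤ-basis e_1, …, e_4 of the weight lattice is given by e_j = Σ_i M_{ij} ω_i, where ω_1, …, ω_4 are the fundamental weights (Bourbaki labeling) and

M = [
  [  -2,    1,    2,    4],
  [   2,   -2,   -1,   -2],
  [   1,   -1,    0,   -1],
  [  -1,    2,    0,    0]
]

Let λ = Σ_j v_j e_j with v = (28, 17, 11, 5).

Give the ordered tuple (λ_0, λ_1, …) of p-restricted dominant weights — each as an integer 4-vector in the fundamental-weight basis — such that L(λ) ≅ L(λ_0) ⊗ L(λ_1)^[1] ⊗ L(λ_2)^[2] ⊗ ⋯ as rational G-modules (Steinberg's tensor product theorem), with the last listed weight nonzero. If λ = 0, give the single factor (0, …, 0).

Converting to the ω-basis (c_i = row i of M dotted with v = (28, 17, 11, 5)):
  c_1 = (-2)·(28) + (1)·(17) + (2)·(11) + (4)·(5) = 3
  c_2 = (2)·(28) + (-2)·(17) + (-1)·(11) + (-2)·(5) = 1
  c_3 = (1)·(28) + (-1)·(17) + (0)·(11) + (-1)·(5) = 6
  c_4 = (-1)·(28) + (2)·(17) + (0)·(11) + (0)·(5) = 6
Expand coordinatewise in base 2:
  c_1 = 3 = 1·2^0 + 1·2^1
  c_2 = 1 = 1·2^0
  c_3 = 6 = 0·2^0 + 1·2^1 + 1·2^2
  c_4 = 6 = 0·2^0 + 1·2^1 + 1·2^2
p-restricted factor λ_0 = (1, 1, 0, 0)
p-restricted factor λ_1 = (1, 0, 1, 1)
p-restricted factor λ_2 = (0, 0, 1, 1)

((1, 1, 0, 0), (1, 0, 1, 1), (0, 0, 1, 1))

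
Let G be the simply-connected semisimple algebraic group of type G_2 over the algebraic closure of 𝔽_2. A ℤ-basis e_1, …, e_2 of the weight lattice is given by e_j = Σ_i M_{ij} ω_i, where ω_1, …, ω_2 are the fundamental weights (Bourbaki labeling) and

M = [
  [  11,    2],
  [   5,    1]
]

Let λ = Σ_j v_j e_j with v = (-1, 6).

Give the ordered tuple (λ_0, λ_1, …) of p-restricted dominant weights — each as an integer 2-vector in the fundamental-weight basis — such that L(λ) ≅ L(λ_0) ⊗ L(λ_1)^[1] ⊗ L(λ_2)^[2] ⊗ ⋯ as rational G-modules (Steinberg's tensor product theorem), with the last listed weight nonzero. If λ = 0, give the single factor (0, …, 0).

((1, 1),)

Compute c_i = Σ_j M_{ij} v_j with v = (-1, 6):
  c_1 = (11)·(-1) + 2·6 = 1
  c_2 = (5)·(-1) + 1·6 = 1
p = 2; digits c_i = Σ_j d_{ij}·2^j, 0 ≤ d_{ij} < 2:
  c_1 = 1 = 1·2^0
  c_2 = 1 = 1·2^0
Factor λ_0 = (1, 1)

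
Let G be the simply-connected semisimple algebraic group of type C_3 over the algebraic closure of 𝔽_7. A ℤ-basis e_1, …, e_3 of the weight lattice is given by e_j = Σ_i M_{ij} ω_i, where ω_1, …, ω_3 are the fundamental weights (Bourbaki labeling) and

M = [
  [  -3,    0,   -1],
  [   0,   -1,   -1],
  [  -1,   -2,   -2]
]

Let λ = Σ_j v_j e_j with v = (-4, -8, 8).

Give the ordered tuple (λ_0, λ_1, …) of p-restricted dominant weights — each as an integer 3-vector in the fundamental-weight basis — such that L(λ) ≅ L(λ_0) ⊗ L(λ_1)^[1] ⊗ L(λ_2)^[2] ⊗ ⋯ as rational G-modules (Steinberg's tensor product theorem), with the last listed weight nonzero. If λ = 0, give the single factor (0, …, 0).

((4, 0, 4),)

Converting to the ω-basis (c_i = row i of M dotted with v = (-4, -8, 8)):
  c_1 = -3*-4 + 0*-8 + -1*8 = 4
  c_2 = 0*-4 + -1*-8 + -1*8 = 0
  c_3 = -1*-4 + -2*-8 + -2*8 = 4
p = 7; digits c_i = Σ_j d_{ij}·7^j, 0 ≤ d_{ij} < 7:
  c_1 = 4 = 4·7^0
  c_2 = 0
  c_3 = 4 = 4·7^0
Factor λ_0 = (4, 0, 4)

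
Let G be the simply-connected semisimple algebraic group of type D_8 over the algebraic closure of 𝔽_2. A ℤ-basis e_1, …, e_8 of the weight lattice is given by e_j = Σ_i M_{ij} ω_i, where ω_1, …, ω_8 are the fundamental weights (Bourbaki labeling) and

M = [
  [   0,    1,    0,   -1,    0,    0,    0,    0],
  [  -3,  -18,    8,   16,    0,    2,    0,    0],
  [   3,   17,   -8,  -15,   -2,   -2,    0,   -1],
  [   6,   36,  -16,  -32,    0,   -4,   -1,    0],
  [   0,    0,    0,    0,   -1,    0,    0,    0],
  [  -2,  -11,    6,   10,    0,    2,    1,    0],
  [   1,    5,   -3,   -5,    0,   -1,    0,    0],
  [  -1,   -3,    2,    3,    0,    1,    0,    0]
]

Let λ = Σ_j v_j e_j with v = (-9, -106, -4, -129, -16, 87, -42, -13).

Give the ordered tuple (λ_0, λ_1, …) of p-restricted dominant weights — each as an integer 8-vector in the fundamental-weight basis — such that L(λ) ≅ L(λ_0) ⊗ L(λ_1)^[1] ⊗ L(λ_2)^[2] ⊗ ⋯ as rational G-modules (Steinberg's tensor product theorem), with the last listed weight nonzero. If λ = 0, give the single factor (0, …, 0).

((1, 1, 1, 0, 0, 0, 1, 1), (1, 0, 0, 0, 0, 1, 1, 1), (1, 1, 0, 0, 0, 0, 1, 0), (0, 1, 1, 0, 0, 0, 1, 0), (1, 0, 0, 1, 1, 0, 1, 1))

ω-coordinates c = M·v, v = (-9, -106, -4, -129, -16, 87, -42, -13):
  c_1 = (0)·(-9) + (1)·(-106) + (0)·(-4) + (-1)·(-129) + (0)·(-16) + (0)·(87) + (0)·(-42) + (0)·(-13) = 23
  c_2 = (-3)·(-9) + (-18)·(-106) + (8)·(-4) + (16)·(-129) + (0)·(-16) + (2)·(87) + (0)·(-42) + (0)·(-13) = 13
  c_3 = (3)·(-9) + (17)·(-106) + (-8)·(-4) + (-15)·(-129) + (-2)·(-16) + (-2)·(87) + (0)·(-42) + (-1)·(-13) = 9
  c_4 = (6)·(-9) + (36)·(-106) + (-16)·(-4) + (-32)·(-129) + (0)·(-16) + (-4)·(87) + (-1)·(-42) + (0)·(-13) = 16
  c_5 = (0)·(-9) + (0)·(-106) + (0)·(-4) + (0)·(-129) + (-1)·(-16) + (0)·(87) + (0)·(-42) + (0)·(-13) = 16
  c_6 = (-2)·(-9) + (-11)·(-106) + (6)·(-4) + (10)·(-129) + (0)·(-16) + (2)·(87) + (1)·(-42) + (0)·(-13) = 2
  c_7 = (1)·(-9) + (5)·(-106) + (-3)·(-4) + (-5)·(-129) + (0)·(-16) + (-1)·(87) + (0)·(-42) + (0)·(-13) = 31
  c_8 = (-1)·(-9) + (-3)·(-106) + (2)·(-4) + (3)·(-129) + (0)·(-16) + (1)·(87) + (0)·(-42) + (0)·(-13) = 19
Writing each c_i in base p = 2:
  c_1 = 23 = 1·2^0 + 1·2^1 + 1·2^2 + 0·2^3 + 1·2^4
  c_2 = 13 = 1·2^0 + 0·2^1 + 1·2^2 + 1·2^3
  c_3 = 9 = 1·2^0 + 0·2^1 + 0·2^2 + 1·2^3
  c_4 = 16 = 0·2^0 + 0·2^1 + 0·2^2 + 0·2^3 + 1·2^4
  c_5 = 16 = 0·2^0 + 0·2^1 + 0·2^2 + 0·2^3 + 1·2^4
  c_6 = 2 = 0·2^0 + 1·2^1
  c_7 = 31 = 1·2^0 + 1·2^1 + 1·2^2 + 1·2^3 + 1·2^4
  c_8 = 19 = 1·2^0 + 1·2^1 + 0·2^2 + 0·2^3 + 1·2^4
λ_0 = (1, 1, 1, 0, 0, 0, 1, 1)
λ_1 = (1, 0, 0, 0, 0, 1, 1, 1)
λ_2 = (1, 1, 0, 0, 0, 0, 1, 0)
λ_3 = (0, 1, 1, 0, 0, 0, 1, 0)
λ_4 = (1, 0, 0, 1, 1, 0, 1, 1)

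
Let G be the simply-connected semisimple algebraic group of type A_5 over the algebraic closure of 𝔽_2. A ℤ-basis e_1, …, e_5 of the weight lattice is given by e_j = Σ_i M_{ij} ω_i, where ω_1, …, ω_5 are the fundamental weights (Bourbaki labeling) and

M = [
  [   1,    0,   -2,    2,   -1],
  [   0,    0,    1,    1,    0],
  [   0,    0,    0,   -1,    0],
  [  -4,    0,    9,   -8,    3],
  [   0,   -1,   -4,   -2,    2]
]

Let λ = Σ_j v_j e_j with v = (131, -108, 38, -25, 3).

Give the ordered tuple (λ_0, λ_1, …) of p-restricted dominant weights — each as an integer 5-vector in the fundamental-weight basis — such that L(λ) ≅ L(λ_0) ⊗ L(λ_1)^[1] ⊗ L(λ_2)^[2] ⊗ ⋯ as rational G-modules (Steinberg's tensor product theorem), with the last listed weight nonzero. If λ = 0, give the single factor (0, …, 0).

ω-coordinates c = M·v, v = (131, -108, 38, -25, 3):
  c_1 = (1)·(131) + (0)·(-108) + (-2)·(38) + (2)·(-25) + (-1)·(3) = 2
  c_2 = (0)·(131) + (0)·(-108) + (1)·(38) + (1)·(-25) + (0)·(3) = 13
  c_3 = (0)·(131) + (0)·(-108) + (0)·(38) + (-1)·(-25) + (0)·(3) = 25
  c_4 = (-4)·(131) + (0)·(-108) + (9)·(38) + (-8)·(-25) + (3)·(3) = 27
  c_5 = (0)·(131) + (-1)·(-108) + (-4)·(38) + (-2)·(-25) + (2)·(3) = 12
Expand coordinatewise in base 2:
  c_1 = 2 = 0·2^0 + 1·2^1
  c_2 = 13 = 1·2^0 + 0·2^1 + 1·2^2 + 1·2^3
  c_3 = 25 = 1·2^0 + 0·2^1 + 0·2^2 + 1·2^3 + 1·2^4
  c_4 = 27 = 1·2^0 + 1·2^1 + 0·2^2 + 1·2^3 + 1·2^4
  c_5 = 12 = 0·2^0 + 0·2^1 + 1·2^2 + 1·2^3
λ_0 = (0, 1, 1, 1, 0)
λ_1 = (1, 0, 0, 1, 0)
λ_2 = (0, 1, 0, 0, 1)
λ_3 = (0, 1, 1, 1, 1)
λ_4 = (0, 0, 1, 1, 0)

((0, 1, 1, 1, 0), (1, 0, 0, 1, 0), (0, 1, 0, 0, 1), (0, 1, 1, 1, 1), (0, 0, 1, 1, 0))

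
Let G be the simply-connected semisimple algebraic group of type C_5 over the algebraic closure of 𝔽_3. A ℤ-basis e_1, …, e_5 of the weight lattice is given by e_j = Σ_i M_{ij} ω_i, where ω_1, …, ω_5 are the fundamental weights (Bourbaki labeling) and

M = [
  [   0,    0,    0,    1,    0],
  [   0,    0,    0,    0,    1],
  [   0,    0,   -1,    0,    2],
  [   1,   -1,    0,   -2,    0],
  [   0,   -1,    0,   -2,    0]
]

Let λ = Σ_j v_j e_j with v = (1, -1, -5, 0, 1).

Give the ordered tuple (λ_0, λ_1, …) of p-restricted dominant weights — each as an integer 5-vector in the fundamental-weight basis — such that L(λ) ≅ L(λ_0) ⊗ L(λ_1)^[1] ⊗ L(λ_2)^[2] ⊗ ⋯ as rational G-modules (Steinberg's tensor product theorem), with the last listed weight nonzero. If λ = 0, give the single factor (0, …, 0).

ω-coordinates c = M·v, v = (1, -1, -5, 0, 1):
  c_1 = 0·1 + (0)·(-1) + (0)·(-5) + 1·0 + 0·1 = 0
  c_2 = 0·1 + (0)·(-1) + (0)·(-5) + 0·0 + 1·1 = 1
  c_3 = 0·1 + (0)·(-1) + (-1)·(-5) + 0·0 + 2·1 = 7
  c_4 = 1·1 + (-1)·(-1) + (0)·(-5) + (-2)·(0) + 0·1 = 2
  c_5 = 0·1 + (-1)·(-1) + (0)·(-5) + (-2)·(0) + 0·1 = 1
Base-3 expansion of each c_i:
  c_1 = 0
  c_2 = 1 = 1·3^0
  c_3 = 7 = 1·3^0 + 2·3^1
  c_4 = 2 = 2·3^0
  c_5 = 1 = 1·3^0
Factor λ_0 = (0, 1, 1, 2, 1)
Factor λ_1 = (0, 0, 2, 0, 0)

((0, 1, 1, 2, 1), (0, 0, 2, 0, 0))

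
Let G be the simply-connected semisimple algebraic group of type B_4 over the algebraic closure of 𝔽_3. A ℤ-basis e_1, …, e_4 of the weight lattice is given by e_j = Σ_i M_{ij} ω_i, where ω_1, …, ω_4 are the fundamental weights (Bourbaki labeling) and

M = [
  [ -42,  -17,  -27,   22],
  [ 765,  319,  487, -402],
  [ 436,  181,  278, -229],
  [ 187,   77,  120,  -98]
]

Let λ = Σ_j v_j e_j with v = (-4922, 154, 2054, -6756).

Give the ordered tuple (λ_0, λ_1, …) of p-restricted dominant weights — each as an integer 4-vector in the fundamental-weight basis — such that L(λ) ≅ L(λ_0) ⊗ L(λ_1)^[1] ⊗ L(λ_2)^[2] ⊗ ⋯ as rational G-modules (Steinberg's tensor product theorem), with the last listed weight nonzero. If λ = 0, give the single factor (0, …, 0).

ω-coordinates c = M·v, v = (-4922, 154, 2054, -6756):
  c_1 = (-42)·(-4922) + (-17)·(154) + (-27)·(2054) + (22)·(-6756) = 16
  c_2 = (765)·(-4922) + 319·154 + 487·2054 + (-402)·(-6756) = 6
  c_3 = (436)·(-4922) + 181·154 + 278·2054 + (-229)·(-6756) = 18
  c_4 = (187)·(-4922) + 77·154 + 120·2054 + (-98)·(-6756) = 12
Expand coordinatewise in base 3:
  c_1 = 16 = 1·3^0 + 2·3^1 + 1·3^2
  c_2 = 6 = 0·3^0 + 2·3^1
  c_3 = 18 = 0·3^0 + 0·3^1 + 2·3^2
  c_4 = 12 = 0·3^0 + 1·3^1 + 1·3^2
Factor λ_0 = (1, 0, 0, 0)
Factor λ_1 = (2, 2, 0, 1)
Factor λ_2 = (1, 0, 2, 1)

((1, 0, 0, 0), (2, 2, 0, 1), (1, 0, 2, 1))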